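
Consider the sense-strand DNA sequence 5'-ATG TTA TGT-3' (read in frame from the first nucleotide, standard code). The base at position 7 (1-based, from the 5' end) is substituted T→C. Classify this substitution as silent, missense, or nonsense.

Position 7 falls in codon 3: TGT → Cys.
After the substitution the codon is CGT → Arg.
Cys ≠ Arg, so this is a missense mutation.

missense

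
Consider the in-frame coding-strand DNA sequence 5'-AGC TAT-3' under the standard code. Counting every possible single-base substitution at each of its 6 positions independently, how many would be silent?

Codon 1 (AGC, Ser): 1 synonymous substitution.
Codon 2 (TAT, Tyr): 1 synonymous substitution.
Total: 1 + 1 = 2.

2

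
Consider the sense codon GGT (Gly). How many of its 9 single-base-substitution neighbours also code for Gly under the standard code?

3

Position 1: none → 0 synonymous.
Position 2: none → 0 synonymous.
Position 3: GGC, GGA, GGG → 3 synonymous.
Total: 0 + 0 + 3 = 3.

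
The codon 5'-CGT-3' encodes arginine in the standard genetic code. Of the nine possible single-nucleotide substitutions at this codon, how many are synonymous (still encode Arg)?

3

Position 1: none → 0 synonymous.
Position 2: none → 0 synonymous.
Position 3: CGC, CGA, CGG → 3 synonymous.
Total: 0 + 0 + 3 = 3.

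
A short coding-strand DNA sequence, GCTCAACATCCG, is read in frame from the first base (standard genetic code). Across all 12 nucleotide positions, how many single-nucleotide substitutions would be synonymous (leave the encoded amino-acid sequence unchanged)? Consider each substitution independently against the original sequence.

8

Codon 1 (GCT, Ala): 3 synonymous substitutions.
Codon 2 (CAA, Gln): 1 synonymous substitution.
Codon 3 (CAT, His): 1 synonymous substitution.
Codon 4 (CCG, Pro): 3 synonymous substitutions.
Total: 3 + 1 + 1 + 3 = 8.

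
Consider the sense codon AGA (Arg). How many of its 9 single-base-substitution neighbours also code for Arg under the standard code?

Position 1: CGA → 1 synonymous.
Position 2: none → 0 synonymous.
Position 3: AGG → 1 synonymous.
Total: 1 + 0 + 1 = 2.

2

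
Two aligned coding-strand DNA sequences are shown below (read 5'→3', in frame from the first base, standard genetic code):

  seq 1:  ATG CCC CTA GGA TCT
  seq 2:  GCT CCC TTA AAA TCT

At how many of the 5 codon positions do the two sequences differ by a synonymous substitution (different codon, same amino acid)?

1

Codon 1: ATG Met / GCT Ala — nonsynonymous.
Codon 2: CCC Pro / CCC Pro — identical.
Codon 3: CTA Leu / TTA Leu — synonymous.
Codon 4: GGA Gly / AAA Lys — nonsynonymous.
Codon 5: TCT Ser / TCT Ser — identical.
Synonymous differences: 1.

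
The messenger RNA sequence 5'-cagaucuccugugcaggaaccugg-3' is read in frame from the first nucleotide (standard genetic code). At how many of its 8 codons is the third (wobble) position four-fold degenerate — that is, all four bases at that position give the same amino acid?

Codon 1 CAG (Gln): third position 2-fold.
Codon 2 AUC (Ile): third position 3-fold.
Codon 3 UCC (Ser): third position 4-fold.
Codon 4 UGU (Cys): third position 2-fold.
Codon 5 GCA (Ala): third position 4-fold.
Codon 6 GGA (Gly): third position 4-fold.
Codon 7 ACC (Thr): third position 4-fold.
Codon 8 UGG (Trp): third position 1-fold.
Four-fold degenerate third positions: 4.

4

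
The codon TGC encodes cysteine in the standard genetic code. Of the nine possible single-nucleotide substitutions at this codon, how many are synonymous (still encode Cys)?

1

Position 1: none → 0 synonymous.
Position 2: none → 0 synonymous.
Position 3: TGT → 1 synonymous.
Total: 0 + 0 + 1 = 1.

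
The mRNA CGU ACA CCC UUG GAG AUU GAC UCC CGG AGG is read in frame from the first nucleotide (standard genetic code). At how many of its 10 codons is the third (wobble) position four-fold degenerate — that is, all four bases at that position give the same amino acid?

5

Codon 1 CGU (Arg): third position 4-fold.
Codon 2 ACA (Thr): third position 4-fold.
Codon 3 CCC (Pro): third position 4-fold.
Codon 4 UUG (Leu): third position 2-fold.
Codon 5 GAG (Glu): third position 2-fold.
Codon 6 AUU (Ile): third position 3-fold.
Codon 7 GAC (Asp): third position 2-fold.
Codon 8 UCC (Ser): third position 4-fold.
Codon 9 CGG (Arg): third position 4-fold.
Codon 10 AGG (Arg): third position 2-fold.
Four-fold degenerate third positions: 5.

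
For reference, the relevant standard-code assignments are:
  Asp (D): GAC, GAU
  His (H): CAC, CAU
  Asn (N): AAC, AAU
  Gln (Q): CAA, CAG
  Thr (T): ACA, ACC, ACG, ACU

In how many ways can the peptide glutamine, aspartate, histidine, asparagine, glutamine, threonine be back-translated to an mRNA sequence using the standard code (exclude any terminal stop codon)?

Gln: 2 codons.
Asp: 2 codons.
His: 2 codons.
Asn: 2 codons.
Gln: 2 codons.
Thr: 4 codons.
2 × 2 × 2 × 2 × 2 × 4 = 128.

128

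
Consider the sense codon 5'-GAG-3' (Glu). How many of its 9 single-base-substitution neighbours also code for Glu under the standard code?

Position 1: none → 0 synonymous.
Position 2: none → 0 synonymous.
Position 3: GAA → 1 synonymous.
Total: 0 + 0 + 1 = 1.

1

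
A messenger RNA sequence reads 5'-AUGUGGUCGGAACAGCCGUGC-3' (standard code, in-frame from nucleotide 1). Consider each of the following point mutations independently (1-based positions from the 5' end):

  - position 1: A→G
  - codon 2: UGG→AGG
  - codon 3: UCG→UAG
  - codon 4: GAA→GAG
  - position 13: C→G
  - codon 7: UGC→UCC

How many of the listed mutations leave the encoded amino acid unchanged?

Codon 1: AUG (Met) → GUG (Val) — missense.
Codon 2: UGG (Trp) → AGG (Arg) — missense.
Codon 3: UCG (Ser) → UAG (Stop) — nonsense.
Codon 4: GAA (Glu) → GAG (Glu) — synonymous.
Codon 5: CAG (Gln) → GAG (Glu) — missense.
Codon 7: UGC (Cys) → UCC (Ser) — missense.
Synonymous: 1 of 6.

1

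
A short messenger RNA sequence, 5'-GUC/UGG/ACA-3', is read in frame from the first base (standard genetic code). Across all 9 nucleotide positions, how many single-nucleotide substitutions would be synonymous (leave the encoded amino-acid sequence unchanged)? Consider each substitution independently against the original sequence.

6

Codon 1 (GUC, Val): 3 synonymous substitutions.
Codon 2 (UGG, Trp): 0 synonymous substitutions.
Codon 3 (ACA, Thr): 3 synonymous substitutions.
Total: 3 + 0 + 3 = 6.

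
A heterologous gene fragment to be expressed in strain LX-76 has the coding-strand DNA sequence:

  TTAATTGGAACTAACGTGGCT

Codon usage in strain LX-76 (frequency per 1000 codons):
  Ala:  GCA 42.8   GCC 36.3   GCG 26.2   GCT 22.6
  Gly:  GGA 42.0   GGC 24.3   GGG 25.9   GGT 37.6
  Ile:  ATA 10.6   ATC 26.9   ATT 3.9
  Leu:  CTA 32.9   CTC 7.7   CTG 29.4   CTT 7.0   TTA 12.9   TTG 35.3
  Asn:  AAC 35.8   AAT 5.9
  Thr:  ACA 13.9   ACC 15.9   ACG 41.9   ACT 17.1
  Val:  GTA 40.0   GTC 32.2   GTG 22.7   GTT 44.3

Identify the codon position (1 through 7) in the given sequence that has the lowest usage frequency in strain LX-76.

2

Codon 1 TTA (Leu): 12.9 per 1000.
Codon 2 ATT (Ile): 3.9 per 1000.
Codon 3 GGA (Gly): 42.0 per 1000.
Codon 4 ACT (Thr): 17.1 per 1000.
Codon 5 AAC (Asn): 35.8 per 1000.
Codon 6 GTG (Val): 22.7 per 1000.
Codon 7 GCT (Ala): 22.6 per 1000.
Lowest frequency is 3.9 at codon 2.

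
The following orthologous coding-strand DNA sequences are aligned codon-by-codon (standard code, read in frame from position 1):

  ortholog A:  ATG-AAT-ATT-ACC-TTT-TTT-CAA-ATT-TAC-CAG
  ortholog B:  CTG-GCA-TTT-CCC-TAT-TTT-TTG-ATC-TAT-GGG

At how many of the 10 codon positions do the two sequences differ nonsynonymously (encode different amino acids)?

7

Codon 1: ATG Met / CTG Leu — nonsynonymous.
Codon 2: AAT Asn / GCA Ala — nonsynonymous.
Codon 3: ATT Ile / TTT Phe — nonsynonymous.
Codon 4: ACC Thr / CCC Pro — nonsynonymous.
Codon 5: TTT Phe / TAT Tyr — nonsynonymous.
Codon 6: TTT Phe / TTT Phe — identical.
Codon 7: CAA Gln / TTG Leu — nonsynonymous.
Codon 8: ATT Ile / ATC Ile — synonymous.
Codon 9: TAC Tyr / TAT Tyr — synonymous.
Codon 10: CAG Gln / GGG Gly — nonsynonymous.
Nonsynonymous differences: 7.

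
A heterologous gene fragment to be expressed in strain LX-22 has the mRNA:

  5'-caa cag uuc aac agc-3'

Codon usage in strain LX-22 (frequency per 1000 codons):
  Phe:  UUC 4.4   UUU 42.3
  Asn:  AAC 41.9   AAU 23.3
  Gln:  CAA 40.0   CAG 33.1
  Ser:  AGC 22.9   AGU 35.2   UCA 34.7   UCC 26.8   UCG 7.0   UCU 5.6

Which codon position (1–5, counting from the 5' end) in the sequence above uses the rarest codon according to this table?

3

Codon 1 CAA (Gln): 40.0 per 1000.
Codon 2 CAG (Gln): 33.1 per 1000.
Codon 3 UUC (Phe): 4.4 per 1000.
Codon 4 AAC (Asn): 41.9 per 1000.
Codon 5 AGC (Ser): 22.9 per 1000.
Lowest frequency is 4.4 at codon 3.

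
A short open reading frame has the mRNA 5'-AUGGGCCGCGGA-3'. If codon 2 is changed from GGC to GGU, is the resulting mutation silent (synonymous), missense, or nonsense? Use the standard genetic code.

silent

Position 6 falls in codon 2: GGC → Gly.
After the substitution the codon is GGU → Gly.
Both encode Gly, so the change is synonymous.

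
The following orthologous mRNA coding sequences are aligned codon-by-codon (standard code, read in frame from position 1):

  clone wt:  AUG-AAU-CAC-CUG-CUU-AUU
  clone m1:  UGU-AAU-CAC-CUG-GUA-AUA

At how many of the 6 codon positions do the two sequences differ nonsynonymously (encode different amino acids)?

Codon 1: AUG Met / UGU Cys — nonsynonymous.
Codon 2: AAU Asn / AAU Asn — identical.
Codon 3: CAC His / CAC His — identical.
Codon 4: CUG Leu / CUG Leu — identical.
Codon 5: CUU Leu / GUA Val — nonsynonymous.
Codon 6: AUU Ile / AUA Ile — synonymous.
Nonsynonymous differences: 2.

2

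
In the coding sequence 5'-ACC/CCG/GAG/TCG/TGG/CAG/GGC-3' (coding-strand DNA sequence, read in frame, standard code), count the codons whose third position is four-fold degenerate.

Codon 1 ACC (Thr): third position 4-fold.
Codon 2 CCG (Pro): third position 4-fold.
Codon 3 GAG (Glu): third position 2-fold.
Codon 4 TCG (Ser): third position 4-fold.
Codon 5 TGG (Trp): third position 1-fold.
Codon 6 CAG (Gln): third position 2-fold.
Codon 7 GGC (Gly): third position 4-fold.
Four-fold degenerate third positions: 4.

4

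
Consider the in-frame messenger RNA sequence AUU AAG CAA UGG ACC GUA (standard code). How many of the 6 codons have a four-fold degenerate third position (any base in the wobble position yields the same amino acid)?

Codon 1 AUU (Ile): third position 3-fold.
Codon 2 AAG (Lys): third position 2-fold.
Codon 3 CAA (Gln): third position 2-fold.
Codon 4 UGG (Trp): third position 1-fold.
Codon 5 ACC (Thr): third position 4-fold.
Codon 6 GUA (Val): third position 4-fold.
Four-fold degenerate third positions: 2.

2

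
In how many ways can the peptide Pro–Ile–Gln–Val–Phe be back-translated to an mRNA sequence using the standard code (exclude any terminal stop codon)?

Pro: 4 codons.
Ile: 3 codons.
Gln: 2 codons.
Val: 4 codons.
Phe: 2 codons.
4 × 3 × 2 × 4 × 2 = 192.

192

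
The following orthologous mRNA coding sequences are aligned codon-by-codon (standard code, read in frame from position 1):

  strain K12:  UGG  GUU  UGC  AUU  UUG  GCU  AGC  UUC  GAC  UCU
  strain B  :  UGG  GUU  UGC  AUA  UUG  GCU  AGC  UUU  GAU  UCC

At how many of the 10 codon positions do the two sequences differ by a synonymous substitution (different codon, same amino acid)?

Codon 1: UGG Trp / UGG Trp — identical.
Codon 2: GUU Val / GUU Val — identical.
Codon 3: UGC Cys / UGC Cys — identical.
Codon 4: AUU Ile / AUA Ile — synonymous.
Codon 5: UUG Leu / UUG Leu — identical.
Codon 6: GCU Ala / GCU Ala — identical.
Codon 7: AGC Ser / AGC Ser — identical.
Codon 8: UUC Phe / UUU Phe — synonymous.
Codon 9: GAC Asp / GAU Asp — synonymous.
Codon 10: UCU Ser / UCC Ser — synonymous.
Synonymous differences: 4.

4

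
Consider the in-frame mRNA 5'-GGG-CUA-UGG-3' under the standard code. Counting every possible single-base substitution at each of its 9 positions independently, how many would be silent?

Codon 1 (GGG, Gly): 3 synonymous substitutions.
Codon 2 (CUA, Leu): 4 synonymous substitutions.
Codon 3 (UGG, Trp): 0 synonymous substitutions.
Total: 3 + 4 + 0 = 7.

7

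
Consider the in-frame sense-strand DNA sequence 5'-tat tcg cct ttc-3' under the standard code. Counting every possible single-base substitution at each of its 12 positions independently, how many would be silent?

8

Codon 1 (TAT, Tyr): 1 synonymous substitution.
Codon 2 (TCG, Ser): 3 synonymous substitutions.
Codon 3 (CCT, Pro): 3 synonymous substitutions.
Codon 4 (TTC, Phe): 1 synonymous substitution.
Total: 1 + 3 + 3 + 1 = 8.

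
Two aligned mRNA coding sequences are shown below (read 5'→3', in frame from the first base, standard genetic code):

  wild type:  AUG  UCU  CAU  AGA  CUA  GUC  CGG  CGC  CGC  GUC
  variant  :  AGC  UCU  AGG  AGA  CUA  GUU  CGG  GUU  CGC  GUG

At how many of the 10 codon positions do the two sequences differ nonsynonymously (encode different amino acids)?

3

Codon 1: AUG Met / AGC Ser — nonsynonymous.
Codon 2: UCU Ser / UCU Ser — identical.
Codon 3: CAU His / AGG Arg — nonsynonymous.
Codon 4: AGA Arg / AGA Arg — identical.
Codon 5: CUA Leu / CUA Leu — identical.
Codon 6: GUC Val / GUU Val — synonymous.
Codon 7: CGG Arg / CGG Arg — identical.
Codon 8: CGC Arg / GUU Val — nonsynonymous.
Codon 9: CGC Arg / CGC Arg — identical.
Codon 10: GUC Val / GUG Val — synonymous.
Nonsynonymous differences: 3.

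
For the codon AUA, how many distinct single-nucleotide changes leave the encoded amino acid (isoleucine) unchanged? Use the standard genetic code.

2

Position 1: none → 0 synonymous.
Position 2: none → 0 synonymous.
Position 3: AUU, AUC → 2 synonymous.
Total: 0 + 0 + 2 = 2.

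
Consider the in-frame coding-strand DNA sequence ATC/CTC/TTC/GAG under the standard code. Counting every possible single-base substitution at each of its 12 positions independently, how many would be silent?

7

Codon 1 (ATC, Ile): 2 synonymous substitutions.
Codon 2 (CTC, Leu): 3 synonymous substitutions.
Codon 3 (TTC, Phe): 1 synonymous substitution.
Codon 4 (GAG, Glu): 1 synonymous substitution.
Total: 2 + 3 + 1 + 1 = 7.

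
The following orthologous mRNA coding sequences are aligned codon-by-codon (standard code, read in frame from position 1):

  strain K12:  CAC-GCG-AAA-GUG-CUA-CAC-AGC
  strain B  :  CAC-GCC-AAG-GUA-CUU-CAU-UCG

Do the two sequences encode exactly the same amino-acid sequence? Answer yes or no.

Codon 1: CAC His / CAC His — identical.
Codon 2: GCG Ala / GCC Ala — synonymous.
Codon 3: AAA Lys / AAG Lys — synonymous.
Codon 4: GUG Val / GUA Val — synonymous.
Codon 5: CUA Leu / CUU Leu — synonymous.
Codon 6: CAC His / CAU His — synonymous.
Codon 7: AGC Ser / UCG Ser — synonymous.
Nonsynonymous differences: 0 → same protein.

yes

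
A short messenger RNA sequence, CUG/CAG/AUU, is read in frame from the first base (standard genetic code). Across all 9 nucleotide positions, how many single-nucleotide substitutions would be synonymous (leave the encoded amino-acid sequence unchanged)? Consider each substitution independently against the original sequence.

7

Codon 1 (CUG, Leu): 4 synonymous substitutions.
Codon 2 (CAG, Gln): 1 synonymous substitution.
Codon 3 (AUU, Ile): 2 synonymous substitutions.
Total: 4 + 1 + 2 = 7.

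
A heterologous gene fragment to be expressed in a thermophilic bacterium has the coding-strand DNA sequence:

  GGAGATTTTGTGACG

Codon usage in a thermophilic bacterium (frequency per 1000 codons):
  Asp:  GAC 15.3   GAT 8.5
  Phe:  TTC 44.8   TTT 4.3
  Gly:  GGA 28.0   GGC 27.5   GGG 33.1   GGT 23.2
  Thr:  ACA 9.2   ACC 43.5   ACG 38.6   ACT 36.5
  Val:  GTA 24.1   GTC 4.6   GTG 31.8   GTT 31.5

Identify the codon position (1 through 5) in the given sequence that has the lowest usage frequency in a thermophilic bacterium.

3

Codon 1 GGA (Gly): 28.0 per 1000.
Codon 2 GAT (Asp): 8.5 per 1000.
Codon 3 TTT (Phe): 4.3 per 1000.
Codon 4 GTG (Val): 31.8 per 1000.
Codon 5 ACG (Thr): 38.6 per 1000.
Lowest frequency is 4.3 at codon 3.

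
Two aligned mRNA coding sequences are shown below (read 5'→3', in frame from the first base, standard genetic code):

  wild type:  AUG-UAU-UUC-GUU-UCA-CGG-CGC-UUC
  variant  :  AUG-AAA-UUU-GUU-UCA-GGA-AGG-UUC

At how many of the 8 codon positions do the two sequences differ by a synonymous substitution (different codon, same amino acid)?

Codon 1: AUG Met / AUG Met — identical.
Codon 2: UAU Tyr / AAA Lys — nonsynonymous.
Codon 3: UUC Phe / UUU Phe — synonymous.
Codon 4: GUU Val / GUU Val — identical.
Codon 5: UCA Ser / UCA Ser — identical.
Codon 6: CGG Arg / GGA Gly — nonsynonymous.
Codon 7: CGC Arg / AGG Arg — synonymous.
Codon 8: UUC Phe / UUC Phe — identical.
Synonymous differences: 2.

2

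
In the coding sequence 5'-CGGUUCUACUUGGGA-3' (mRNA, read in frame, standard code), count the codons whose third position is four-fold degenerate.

2

Codon 1 CGG (Arg): third position 4-fold.
Codon 2 UUC (Phe): third position 2-fold.
Codon 3 UAC (Tyr): third position 2-fold.
Codon 4 UUG (Leu): third position 2-fold.
Codon 5 GGA (Gly): third position 4-fold.
Four-fold degenerate third positions: 2.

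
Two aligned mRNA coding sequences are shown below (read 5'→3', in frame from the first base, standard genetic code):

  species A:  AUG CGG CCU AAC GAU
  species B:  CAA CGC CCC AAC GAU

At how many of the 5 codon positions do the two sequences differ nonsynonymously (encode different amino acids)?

1

Codon 1: AUG Met / CAA Gln — nonsynonymous.
Codon 2: CGG Arg / CGC Arg — synonymous.
Codon 3: CCU Pro / CCC Pro — synonymous.
Codon 4: AAC Asn / AAC Asn — identical.
Codon 5: GAU Asp / GAU Asp — identical.
Nonsynonymous differences: 1.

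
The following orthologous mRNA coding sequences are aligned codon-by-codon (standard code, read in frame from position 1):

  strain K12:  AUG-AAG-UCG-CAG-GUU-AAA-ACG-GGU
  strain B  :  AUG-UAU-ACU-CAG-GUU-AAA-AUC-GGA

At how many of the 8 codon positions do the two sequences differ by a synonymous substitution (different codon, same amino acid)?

1

Codon 1: AUG Met / AUG Met — identical.
Codon 2: AAG Lys / UAU Tyr — nonsynonymous.
Codon 3: UCG Ser / ACU Thr — nonsynonymous.
Codon 4: CAG Gln / CAG Gln — identical.
Codon 5: GUU Val / GUU Val — identical.
Codon 6: AAA Lys / AAA Lys — identical.
Codon 7: ACG Thr / AUC Ile — nonsynonymous.
Codon 8: GGU Gly / GGA Gly — synonymous.
Synonymous differences: 1.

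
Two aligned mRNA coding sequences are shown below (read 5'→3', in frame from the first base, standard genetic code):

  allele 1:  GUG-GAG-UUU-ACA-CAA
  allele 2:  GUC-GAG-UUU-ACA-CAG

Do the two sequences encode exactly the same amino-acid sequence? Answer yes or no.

yes

Codon 1: GUG Val / GUC Val — synonymous.
Codon 2: GAG Glu / GAG Glu — identical.
Codon 3: UUU Phe / UUU Phe — identical.
Codon 4: ACA Thr / ACA Thr — identical.
Codon 5: CAA Gln / CAG Gln — synonymous.
Nonsynonymous differences: 0 → same protein.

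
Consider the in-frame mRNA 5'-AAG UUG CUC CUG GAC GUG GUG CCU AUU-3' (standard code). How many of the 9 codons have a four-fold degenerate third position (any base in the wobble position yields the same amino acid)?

5

Codon 1 AAG (Lys): third position 2-fold.
Codon 2 UUG (Leu): third position 2-fold.
Codon 3 CUC (Leu): third position 4-fold.
Codon 4 CUG (Leu): third position 4-fold.
Codon 5 GAC (Asp): third position 2-fold.
Codon 6 GUG (Val): third position 4-fold.
Codon 7 GUG (Val): third position 4-fold.
Codon 8 CCU (Pro): third position 4-fold.
Codon 9 AUU (Ile): third position 3-fold.
Four-fold degenerate third positions: 5.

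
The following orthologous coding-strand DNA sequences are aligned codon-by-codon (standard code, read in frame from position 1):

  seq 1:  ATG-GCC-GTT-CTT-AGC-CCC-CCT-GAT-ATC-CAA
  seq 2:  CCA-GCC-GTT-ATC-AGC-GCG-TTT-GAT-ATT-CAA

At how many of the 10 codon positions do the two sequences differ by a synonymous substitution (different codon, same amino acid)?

Codon 1: ATG Met / CCA Pro — nonsynonymous.
Codon 2: GCC Ala / GCC Ala — identical.
Codon 3: GTT Val / GTT Val — identical.
Codon 4: CTT Leu / ATC Ile — nonsynonymous.
Codon 5: AGC Ser / AGC Ser — identical.
Codon 6: CCC Pro / GCG Ala — nonsynonymous.
Codon 7: CCT Pro / TTT Phe — nonsynonymous.
Codon 8: GAT Asp / GAT Asp — identical.
Codon 9: ATC Ile / ATT Ile — synonymous.
Codon 10: CAA Gln / CAA Gln — identical.
Synonymous differences: 1.

1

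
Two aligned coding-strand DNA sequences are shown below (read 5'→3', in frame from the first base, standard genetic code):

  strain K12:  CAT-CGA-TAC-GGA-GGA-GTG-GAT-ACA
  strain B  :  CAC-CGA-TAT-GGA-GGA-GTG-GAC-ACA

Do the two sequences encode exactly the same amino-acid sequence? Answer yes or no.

yes

Codon 1: CAT His / CAC His — synonymous.
Codon 2: CGA Arg / CGA Arg — identical.
Codon 3: TAC Tyr / TAT Tyr — synonymous.
Codon 4: GGA Gly / GGA Gly — identical.
Codon 5: GGA Gly / GGA Gly — identical.
Codon 6: GTG Val / GTG Val — identical.
Codon 7: GAT Asp / GAC Asp — synonymous.
Codon 8: ACA Thr / ACA Thr — identical.
Nonsynonymous differences: 0 → same protein.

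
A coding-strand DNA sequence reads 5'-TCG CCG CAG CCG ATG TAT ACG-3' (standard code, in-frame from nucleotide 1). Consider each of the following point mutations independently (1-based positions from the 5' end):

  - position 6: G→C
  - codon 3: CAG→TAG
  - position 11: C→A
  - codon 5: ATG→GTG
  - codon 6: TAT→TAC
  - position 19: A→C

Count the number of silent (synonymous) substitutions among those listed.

2

Codon 2: CCG (Pro) → CCC (Pro) — synonymous.
Codon 3: CAG (Gln) → TAG (Stop) — nonsense.
Codon 4: CCG (Pro) → CAG (Gln) — missense.
Codon 5: ATG (Met) → GTG (Val) — missense.
Codon 6: TAT (Tyr) → TAC (Tyr) — synonymous.
Codon 7: ACG (Thr) → CCG (Pro) — missense.
Synonymous: 2 of 6.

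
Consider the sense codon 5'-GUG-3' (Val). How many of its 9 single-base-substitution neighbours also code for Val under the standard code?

3

Position 1: none → 0 synonymous.
Position 2: none → 0 synonymous.
Position 3: GUU, GUC, GUA → 3 synonymous.
Total: 0 + 0 + 3 = 3.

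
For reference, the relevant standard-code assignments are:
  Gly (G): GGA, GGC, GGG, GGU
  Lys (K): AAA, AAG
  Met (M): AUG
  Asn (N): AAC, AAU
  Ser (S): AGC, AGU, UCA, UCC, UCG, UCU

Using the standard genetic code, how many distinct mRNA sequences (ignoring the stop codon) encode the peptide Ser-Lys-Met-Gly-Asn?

96

Ser: 6 codons.
Lys: 2 codons.
Met: 1 codon.
Gly: 4 codons.
Asn: 2 codons.
6 × 2 × 1 × 4 × 2 = 96.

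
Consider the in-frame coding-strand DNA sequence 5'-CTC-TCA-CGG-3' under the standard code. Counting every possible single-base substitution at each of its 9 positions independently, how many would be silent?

10

Codon 1 (CTC, Leu): 3 synonymous substitutions.
Codon 2 (TCA, Ser): 3 synonymous substitutions.
Codon 3 (CGG, Arg): 4 synonymous substitutions.
Total: 3 + 3 + 4 = 10.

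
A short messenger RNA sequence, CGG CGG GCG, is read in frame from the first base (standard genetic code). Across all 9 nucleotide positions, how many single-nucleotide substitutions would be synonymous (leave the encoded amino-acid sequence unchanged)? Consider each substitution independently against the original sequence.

Codon 1 (CGG, Arg): 4 synonymous substitutions.
Codon 2 (CGG, Arg): 4 synonymous substitutions.
Codon 3 (GCG, Ala): 3 synonymous substitutions.
Total: 4 + 4 + 3 = 11.

11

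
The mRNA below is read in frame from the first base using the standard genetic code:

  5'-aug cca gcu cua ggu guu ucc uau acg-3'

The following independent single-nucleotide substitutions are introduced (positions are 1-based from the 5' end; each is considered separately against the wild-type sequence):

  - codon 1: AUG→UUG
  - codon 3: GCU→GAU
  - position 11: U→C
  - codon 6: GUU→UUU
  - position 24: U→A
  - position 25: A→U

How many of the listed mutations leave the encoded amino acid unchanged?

Codon 1: AUG (Met) → UUG (Leu) — missense.
Codon 3: GCU (Ala) → GAU (Asp) — missense.
Codon 4: CUA (Leu) → CCA (Pro) — missense.
Codon 6: GUU (Val) → UUU (Phe) — missense.
Codon 8: UAU (Tyr) → UAA (Stop) — nonsense.
Codon 9: ACG (Thr) → UCG (Ser) — missense.
Synonymous: 0 of 6.

0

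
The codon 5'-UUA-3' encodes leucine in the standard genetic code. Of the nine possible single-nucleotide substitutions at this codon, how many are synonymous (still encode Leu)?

Position 1: CUA → 1 synonymous.
Position 2: none → 0 synonymous.
Position 3: UUG → 1 synonymous.
Total: 1 + 0 + 1 = 2.

2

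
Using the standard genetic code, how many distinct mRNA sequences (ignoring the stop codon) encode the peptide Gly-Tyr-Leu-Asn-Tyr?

192

Gly: 4 codons.
Tyr: 2 codons.
Leu: 6 codons.
Asn: 2 codons.
Tyr: 2 codons.
4 × 2 × 6 × 2 × 2 = 192.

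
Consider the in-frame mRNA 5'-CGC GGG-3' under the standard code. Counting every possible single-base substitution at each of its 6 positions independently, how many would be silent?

Codon 1 (CGC, Arg): 3 synonymous substitutions.
Codon 2 (GGG, Gly): 3 synonymous substitutions.
Total: 3 + 3 = 6.

6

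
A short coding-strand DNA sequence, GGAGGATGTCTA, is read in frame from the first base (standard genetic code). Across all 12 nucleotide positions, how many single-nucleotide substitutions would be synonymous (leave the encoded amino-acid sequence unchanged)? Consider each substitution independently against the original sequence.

11

Codon 1 (GGA, Gly): 3 synonymous substitutions.
Codon 2 (GGA, Gly): 3 synonymous substitutions.
Codon 3 (TGT, Cys): 1 synonymous substitution.
Codon 4 (CTA, Leu): 4 synonymous substitutions.
Total: 3 + 3 + 1 + 4 = 11.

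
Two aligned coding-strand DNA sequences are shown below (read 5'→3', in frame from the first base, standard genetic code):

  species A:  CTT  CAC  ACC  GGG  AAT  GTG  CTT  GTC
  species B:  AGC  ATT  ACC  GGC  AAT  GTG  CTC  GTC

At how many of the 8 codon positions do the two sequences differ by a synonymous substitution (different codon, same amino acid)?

Codon 1: CTT Leu / AGC Ser — nonsynonymous.
Codon 2: CAC His / ATT Ile — nonsynonymous.
Codon 3: ACC Thr / ACC Thr — identical.
Codon 4: GGG Gly / GGC Gly — synonymous.
Codon 5: AAT Asn / AAT Asn — identical.
Codon 6: GTG Val / GTG Val — identical.
Codon 7: CTT Leu / CTC Leu — synonymous.
Codon 8: GTC Val / GTC Val — identical.
Synonymous differences: 2.

2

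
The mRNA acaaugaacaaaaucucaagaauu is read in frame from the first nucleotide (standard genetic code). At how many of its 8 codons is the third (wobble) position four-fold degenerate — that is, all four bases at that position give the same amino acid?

2

Codon 1 ACA (Thr): third position 4-fold.
Codon 2 AUG (Met): third position 1-fold.
Codon 3 AAC (Asn): third position 2-fold.
Codon 4 AAA (Lys): third position 2-fold.
Codon 5 AUC (Ile): third position 3-fold.
Codon 6 UCA (Ser): third position 4-fold.
Codon 7 AGA (Arg): third position 2-fold.
Codon 8 AUU (Ile): third position 3-fold.
Four-fold degenerate third positions: 2.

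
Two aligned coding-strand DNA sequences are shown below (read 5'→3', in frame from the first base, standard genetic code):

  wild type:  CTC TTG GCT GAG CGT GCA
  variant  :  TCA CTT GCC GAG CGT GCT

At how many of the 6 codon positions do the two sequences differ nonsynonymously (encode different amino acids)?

1

Codon 1: CTC Leu / TCA Ser — nonsynonymous.
Codon 2: TTG Leu / CTT Leu — synonymous.
Codon 3: GCT Ala / GCC Ala — synonymous.
Codon 4: GAG Glu / GAG Glu — identical.
Codon 5: CGT Arg / CGT Arg — identical.
Codon 6: GCA Ala / GCT Ala — synonymous.
Nonsynonymous differences: 1.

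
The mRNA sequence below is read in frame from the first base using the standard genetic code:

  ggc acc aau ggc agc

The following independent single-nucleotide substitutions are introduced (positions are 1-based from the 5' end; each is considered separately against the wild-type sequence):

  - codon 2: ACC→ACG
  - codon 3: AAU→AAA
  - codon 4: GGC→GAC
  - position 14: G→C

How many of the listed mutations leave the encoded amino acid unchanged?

1

Codon 2: ACC (Thr) → ACG (Thr) — synonymous.
Codon 3: AAU (Asn) → AAA (Lys) — missense.
Codon 4: GGC (Gly) → GAC (Asp) — missense.
Codon 5: AGC (Ser) → ACC (Thr) — missense.
Synonymous: 1 of 4.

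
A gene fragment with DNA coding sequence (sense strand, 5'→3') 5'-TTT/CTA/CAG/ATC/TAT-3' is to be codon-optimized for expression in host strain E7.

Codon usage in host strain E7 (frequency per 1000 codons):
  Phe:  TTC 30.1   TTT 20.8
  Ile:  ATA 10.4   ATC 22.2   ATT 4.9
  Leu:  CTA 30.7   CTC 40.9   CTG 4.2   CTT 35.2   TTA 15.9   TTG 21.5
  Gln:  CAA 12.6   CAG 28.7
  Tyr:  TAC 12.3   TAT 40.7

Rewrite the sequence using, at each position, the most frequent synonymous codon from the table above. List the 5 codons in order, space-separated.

TTC CTC CAG ATC TAT

Codon 1 (Phe): best is TTC at 30.1.
Codon 2 (Leu): best is CTC at 40.9.
Codon 3 (Gln): best is CAG at 28.7.
Codon 4 (Ile): best is ATC at 22.2.
Codon 5 (Tyr): best is TAT at 40.7.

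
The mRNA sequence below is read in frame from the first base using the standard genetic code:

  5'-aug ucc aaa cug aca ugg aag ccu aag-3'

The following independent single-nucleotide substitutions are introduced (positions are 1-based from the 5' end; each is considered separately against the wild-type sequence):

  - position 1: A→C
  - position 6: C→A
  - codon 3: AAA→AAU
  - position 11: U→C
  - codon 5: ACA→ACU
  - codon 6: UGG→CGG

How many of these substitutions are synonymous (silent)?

2

Codon 1: AUG (Met) → CUG (Leu) — missense.
Codon 2: UCC (Ser) → UCA (Ser) — synonymous.
Codon 3: AAA (Lys) → AAU (Asn) — missense.
Codon 4: CUG (Leu) → CCG (Pro) — missense.
Codon 5: ACA (Thr) → ACU (Thr) — synonymous.
Codon 6: UGG (Trp) → CGG (Arg) — missense.
Synonymous: 2 of 6.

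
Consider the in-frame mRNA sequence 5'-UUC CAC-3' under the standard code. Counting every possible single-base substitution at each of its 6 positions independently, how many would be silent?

Codon 1 (UUC, Phe): 1 synonymous substitution.
Codon 2 (CAC, His): 1 synonymous substitution.
Total: 1 + 1 = 2.

2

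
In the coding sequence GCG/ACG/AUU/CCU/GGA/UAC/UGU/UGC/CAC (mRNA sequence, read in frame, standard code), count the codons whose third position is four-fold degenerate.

4

Codon 1 GCG (Ala): third position 4-fold.
Codon 2 ACG (Thr): third position 4-fold.
Codon 3 AUU (Ile): third position 3-fold.
Codon 4 CCU (Pro): third position 4-fold.
Codon 5 GGA (Gly): third position 4-fold.
Codon 6 UAC (Tyr): third position 2-fold.
Codon 7 UGU (Cys): third position 2-fold.
Codon 8 UGC (Cys): third position 2-fold.
Codon 9 CAC (His): third position 2-fold.
Four-fold degenerate third positions: 4.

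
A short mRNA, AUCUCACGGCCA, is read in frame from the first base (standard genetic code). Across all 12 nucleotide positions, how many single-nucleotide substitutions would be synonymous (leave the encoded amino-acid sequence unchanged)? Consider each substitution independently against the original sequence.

Codon 1 (AUC, Ile): 2 synonymous substitutions.
Codon 2 (UCA, Ser): 3 synonymous substitutions.
Codon 3 (CGG, Arg): 4 synonymous substitutions.
Codon 4 (CCA, Pro): 3 synonymous substitutions.
Total: 2 + 3 + 4 + 3 = 12.

12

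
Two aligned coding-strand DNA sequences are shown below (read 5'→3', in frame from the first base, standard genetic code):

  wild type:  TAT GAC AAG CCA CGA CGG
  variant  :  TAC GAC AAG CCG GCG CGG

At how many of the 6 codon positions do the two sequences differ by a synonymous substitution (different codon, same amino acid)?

2

Codon 1: TAT Tyr / TAC Tyr — synonymous.
Codon 2: GAC Asp / GAC Asp — identical.
Codon 3: AAG Lys / AAG Lys — identical.
Codon 4: CCA Pro / CCG Pro — synonymous.
Codon 5: CGA Arg / GCG Ala — nonsynonymous.
Codon 6: CGG Arg / CGG Arg — identical.
Synonymous differences: 2.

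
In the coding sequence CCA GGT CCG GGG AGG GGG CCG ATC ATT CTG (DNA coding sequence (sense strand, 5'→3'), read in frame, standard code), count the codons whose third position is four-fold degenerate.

7

Codon 1 CCA (Pro): third position 4-fold.
Codon 2 GGT (Gly): third position 4-fold.
Codon 3 CCG (Pro): third position 4-fold.
Codon 4 GGG (Gly): third position 4-fold.
Codon 5 AGG (Arg): third position 2-fold.
Codon 6 GGG (Gly): third position 4-fold.
Codon 7 CCG (Pro): third position 4-fold.
Codon 8 ATC (Ile): third position 3-fold.
Codon 9 ATT (Ile): third position 3-fold.
Codon 10 CTG (Leu): third position 4-fold.
Four-fold degenerate third positions: 7.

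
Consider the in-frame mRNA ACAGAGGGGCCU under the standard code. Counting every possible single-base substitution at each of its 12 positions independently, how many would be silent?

Codon 1 (ACA, Thr): 3 synonymous substitutions.
Codon 2 (GAG, Glu): 1 synonymous substitution.
Codon 3 (GGG, Gly): 3 synonymous substitutions.
Codon 4 (CCU, Pro): 3 synonymous substitutions.
Total: 3 + 1 + 3 + 3 = 10.

10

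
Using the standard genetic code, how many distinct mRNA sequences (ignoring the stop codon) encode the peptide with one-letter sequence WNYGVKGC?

Trp: 1 codon.
Asn: 2 codons.
Tyr: 2 codons.
Gly: 4 codons.
Val: 4 codons.
Lys: 2 codons.
Gly: 4 codons.
Cys: 2 codons.
1 × 2 × 2 × 4 × 4 × 2 × 4 × 2 = 1024.

1024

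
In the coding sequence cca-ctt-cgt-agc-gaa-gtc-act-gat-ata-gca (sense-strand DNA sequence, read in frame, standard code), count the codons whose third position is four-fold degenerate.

6

Codon 1 CCA (Pro): third position 4-fold.
Codon 2 CTT (Leu): third position 4-fold.
Codon 3 CGT (Arg): third position 4-fold.
Codon 4 AGC (Ser): third position 2-fold.
Codon 5 GAA (Glu): third position 2-fold.
Codon 6 GTC (Val): third position 4-fold.
Codon 7 ACT (Thr): third position 4-fold.
Codon 8 GAT (Asp): third position 2-fold.
Codon 9 ATA (Ile): third position 3-fold.
Codon 10 GCA (Ala): third position 4-fold.
Four-fold degenerate third positions: 6.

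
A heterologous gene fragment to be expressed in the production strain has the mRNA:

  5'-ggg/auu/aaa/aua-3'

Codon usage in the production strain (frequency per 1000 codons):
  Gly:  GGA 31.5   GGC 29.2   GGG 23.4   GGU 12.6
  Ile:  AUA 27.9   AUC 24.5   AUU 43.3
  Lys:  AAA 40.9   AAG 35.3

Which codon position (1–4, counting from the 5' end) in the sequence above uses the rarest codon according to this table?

1

Codon 1 GGG (Gly): 23.4 per 1000.
Codon 2 AUU (Ile): 43.3 per 1000.
Codon 3 AAA (Lys): 40.9 per 1000.
Codon 4 AUA (Ile): 27.9 per 1000.
Lowest frequency is 23.4 at codon 1.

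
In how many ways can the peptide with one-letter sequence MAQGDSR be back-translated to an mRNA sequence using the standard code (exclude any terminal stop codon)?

Met: 1 codon.
Ala: 4 codons.
Gln: 2 codons.
Gly: 4 codons.
Asp: 2 codons.
Ser: 6 codons.
Arg: 6 codons.
1 × 4 × 2 × 4 × 2 × 6 × 6 = 2304.

2304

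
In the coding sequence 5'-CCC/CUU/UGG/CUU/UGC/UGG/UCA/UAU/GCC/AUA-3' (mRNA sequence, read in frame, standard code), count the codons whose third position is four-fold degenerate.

Codon 1 CCC (Pro): third position 4-fold.
Codon 2 CUU (Leu): third position 4-fold.
Codon 3 UGG (Trp): third position 1-fold.
Codon 4 CUU (Leu): third position 4-fold.
Codon 5 UGC (Cys): third position 2-fold.
Codon 6 UGG (Trp): third position 1-fold.
Codon 7 UCA (Ser): third position 4-fold.
Codon 8 UAU (Tyr): third position 2-fold.
Codon 9 GCC (Ala): third position 4-fold.
Codon 10 AUA (Ile): third position 3-fold.
Four-fold degenerate third positions: 5.

5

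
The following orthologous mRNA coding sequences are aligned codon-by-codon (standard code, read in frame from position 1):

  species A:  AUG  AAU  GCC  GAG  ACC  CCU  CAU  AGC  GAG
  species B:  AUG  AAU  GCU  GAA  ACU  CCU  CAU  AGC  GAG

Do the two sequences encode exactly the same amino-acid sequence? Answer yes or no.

Codon 1: AUG Met / AUG Met — identical.
Codon 2: AAU Asn / AAU Asn — identical.
Codon 3: GCC Ala / GCU Ala — synonymous.
Codon 4: GAG Glu / GAA Glu — synonymous.
Codon 5: ACC Thr / ACU Thr — synonymous.
Codon 6: CCU Pro / CCU Pro — identical.
Codon 7: CAU His / CAU His — identical.
Codon 8: AGC Ser / AGC Ser — identical.
Codon 9: GAG Glu / GAG Glu — identical.
Nonsynonymous differences: 0 → same protein.

yes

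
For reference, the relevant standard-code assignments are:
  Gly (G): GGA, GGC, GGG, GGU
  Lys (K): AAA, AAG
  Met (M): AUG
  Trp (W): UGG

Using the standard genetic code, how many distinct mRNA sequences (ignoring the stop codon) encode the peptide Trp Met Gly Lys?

Trp: 1 codon.
Met: 1 codon.
Gly: 4 codons.
Lys: 2 codons.
1 × 1 × 4 × 2 = 8.

8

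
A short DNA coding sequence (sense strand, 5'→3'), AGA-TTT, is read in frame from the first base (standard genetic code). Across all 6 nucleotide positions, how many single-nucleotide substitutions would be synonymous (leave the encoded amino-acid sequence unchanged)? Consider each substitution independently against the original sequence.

Codon 1 (AGA, Arg): 2 synonymous substitutions.
Codon 2 (TTT, Phe): 1 synonymous substitution.
Total: 2 + 1 = 3.

3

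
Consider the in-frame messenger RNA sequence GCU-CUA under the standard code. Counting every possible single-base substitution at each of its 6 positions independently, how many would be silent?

Codon 1 (GCU, Ala): 3 synonymous substitutions.
Codon 2 (CUA, Leu): 4 synonymous substitutions.
Total: 3 + 4 = 7.

7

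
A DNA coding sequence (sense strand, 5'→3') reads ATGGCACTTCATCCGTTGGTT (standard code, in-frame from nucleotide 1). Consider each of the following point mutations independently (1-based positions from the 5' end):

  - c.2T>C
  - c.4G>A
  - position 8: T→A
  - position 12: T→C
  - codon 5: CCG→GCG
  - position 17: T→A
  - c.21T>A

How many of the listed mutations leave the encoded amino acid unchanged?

Codon 1: ATG (Met) → ACG (Thr) — missense.
Codon 2: GCA (Ala) → ACA (Thr) — missense.
Codon 3: CTT (Leu) → CAT (His) — missense.
Codon 4: CAT (His) → CAC (His) — synonymous.
Codon 5: CCG (Pro) → GCG (Ala) — missense.
Codon 6: TTG (Leu) → TAG (Stop) — nonsense.
Codon 7: GTT (Val) → GTA (Val) — synonymous.
Synonymous: 2 of 7.

2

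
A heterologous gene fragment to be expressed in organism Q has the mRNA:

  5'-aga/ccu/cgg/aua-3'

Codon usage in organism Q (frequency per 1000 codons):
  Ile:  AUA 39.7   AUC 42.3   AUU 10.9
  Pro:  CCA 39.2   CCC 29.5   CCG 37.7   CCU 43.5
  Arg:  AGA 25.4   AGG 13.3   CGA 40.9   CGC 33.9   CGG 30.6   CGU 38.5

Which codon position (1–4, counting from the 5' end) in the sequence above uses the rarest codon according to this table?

Codon 1 AGA (Arg): 25.4 per 1000.
Codon 2 CCU (Pro): 43.5 per 1000.
Codon 3 CGG (Arg): 30.6 per 1000.
Codon 4 AUA (Ile): 39.7 per 1000.
Lowest frequency is 25.4 at codon 1.

1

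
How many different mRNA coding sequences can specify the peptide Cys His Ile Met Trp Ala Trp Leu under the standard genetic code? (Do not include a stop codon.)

Cys: 2 codons.
His: 2 codons.
Ile: 3 codons.
Met: 1 codon.
Trp: 1 codon.
Ala: 4 codons.
Trp: 1 codon.
Leu: 6 codons.
2 × 2 × 3 × 1 × 1 × 4 × 1 × 6 = 288.

288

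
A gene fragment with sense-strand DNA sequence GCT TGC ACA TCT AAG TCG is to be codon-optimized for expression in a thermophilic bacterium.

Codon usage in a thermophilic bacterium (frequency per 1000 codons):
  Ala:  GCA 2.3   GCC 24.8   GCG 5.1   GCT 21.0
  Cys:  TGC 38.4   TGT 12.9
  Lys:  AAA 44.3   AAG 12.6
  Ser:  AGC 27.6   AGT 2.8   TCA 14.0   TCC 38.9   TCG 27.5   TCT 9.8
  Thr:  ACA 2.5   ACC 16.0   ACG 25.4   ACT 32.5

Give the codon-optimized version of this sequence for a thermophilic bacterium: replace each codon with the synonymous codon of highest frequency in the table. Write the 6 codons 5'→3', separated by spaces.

GCC TGC ACT TCC AAA TCC

Codon 1 (Ala): best is GCC at 24.8.
Codon 2 (Cys): best is TGC at 38.4.
Codon 3 (Thr): best is ACT at 32.5.
Codon 4 (Ser): best is TCC at 38.9.
Codon 5 (Lys): best is AAA at 44.3.
Codon 6 (Ser): best is TCC at 38.9.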